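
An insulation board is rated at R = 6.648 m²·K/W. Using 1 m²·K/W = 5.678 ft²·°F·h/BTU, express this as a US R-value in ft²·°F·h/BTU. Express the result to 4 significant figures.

37.75 ft²·°F·h/BTU

R_US = 6.648 × 5.678 = 37.747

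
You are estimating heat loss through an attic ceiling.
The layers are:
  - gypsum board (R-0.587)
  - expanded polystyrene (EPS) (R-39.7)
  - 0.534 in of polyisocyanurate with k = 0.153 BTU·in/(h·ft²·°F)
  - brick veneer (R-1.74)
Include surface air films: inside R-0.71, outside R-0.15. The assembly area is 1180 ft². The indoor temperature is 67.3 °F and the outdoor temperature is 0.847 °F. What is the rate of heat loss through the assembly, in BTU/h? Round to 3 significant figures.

0.534/0.153 = 3.49
R_total = 0.71 + 0.587 + 39.7 + 3.49 + 1.74 + 0.15 = 46.38 ft²·°F·h/BTU
Q = A·ΔT/R = 1180 × (67.3 − 0.847) / 46.38 = 1691 BTU/h

1690 BTU/h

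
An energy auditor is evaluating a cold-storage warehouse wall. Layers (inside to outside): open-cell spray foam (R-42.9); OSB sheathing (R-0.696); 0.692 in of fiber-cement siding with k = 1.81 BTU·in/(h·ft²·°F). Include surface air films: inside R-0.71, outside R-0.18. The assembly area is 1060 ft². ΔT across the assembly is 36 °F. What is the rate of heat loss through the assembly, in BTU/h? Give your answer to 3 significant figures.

0.692/1.81 = 0.3823
R_total = 0.71 + 42.9 + 0.696 + 0.3823 + 0.18 = 44.87 ft²·°F·h/BTU
Q = A·ΔT/R = 1060 × 36 / 44.87 = 850.5 BTU/h

850 BTU/h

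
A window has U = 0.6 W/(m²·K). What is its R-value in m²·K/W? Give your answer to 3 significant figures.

R = 1/U = 1/0.6 = 1.667

1.67 m²·K/W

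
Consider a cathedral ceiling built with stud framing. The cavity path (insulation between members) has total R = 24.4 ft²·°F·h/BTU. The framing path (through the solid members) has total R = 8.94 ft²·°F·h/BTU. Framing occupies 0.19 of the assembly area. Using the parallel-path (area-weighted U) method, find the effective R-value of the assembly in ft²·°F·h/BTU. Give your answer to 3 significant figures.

18.4 ft²·°F·h/BTU

U_eff = 0.81/24.4 + 0.19/8.94 = 0.0332 + 0.02125 = 0.05445
R_eff = 1/U_eff = 18.37 ft²·°F·h/BTU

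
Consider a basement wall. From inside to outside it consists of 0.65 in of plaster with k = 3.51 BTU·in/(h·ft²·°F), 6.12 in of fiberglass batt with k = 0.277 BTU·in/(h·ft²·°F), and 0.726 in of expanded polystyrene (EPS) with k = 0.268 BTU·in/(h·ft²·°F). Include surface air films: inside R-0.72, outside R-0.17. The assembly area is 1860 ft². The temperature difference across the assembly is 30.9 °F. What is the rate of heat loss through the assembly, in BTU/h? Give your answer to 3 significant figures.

0.65/3.51 = 0.1852
6.12/0.277 = 22.09
0.726/0.268 = 2.709
R_total = 0.72 + 0.1852 + 22.09 + 2.709 + 0.17 = 25.88 ft²·°F·h/BTU
Q = A·ΔT/R = 1860 × 30.9 / 25.88 = 2221 BTU/h

2220 BTU/h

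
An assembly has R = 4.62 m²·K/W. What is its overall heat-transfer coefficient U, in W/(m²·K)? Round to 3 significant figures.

U = 1/R = 1/4.62 = 0.2165

0.216 W/(m²·K)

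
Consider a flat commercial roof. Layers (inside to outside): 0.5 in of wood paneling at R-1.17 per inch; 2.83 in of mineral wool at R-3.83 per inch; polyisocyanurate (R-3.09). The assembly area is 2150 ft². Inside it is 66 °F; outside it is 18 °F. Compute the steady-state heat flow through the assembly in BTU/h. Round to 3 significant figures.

7110 BTU/h

0.5 × 1.17 = 0.585
2.83 × 3.83 = 10.84
R_total = 0.585 + 10.84 + 3.09 = 14.51 ft²·°F·h/BTU
Q = A·ΔT/R = 2150 × (66 − 18) / 14.51 = 7110 BTU/h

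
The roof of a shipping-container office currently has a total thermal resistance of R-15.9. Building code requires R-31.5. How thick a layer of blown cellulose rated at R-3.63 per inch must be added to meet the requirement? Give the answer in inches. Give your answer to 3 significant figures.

4.30 in

ΔR = 31.5 − 15.9 = 15.6 ft²·°F·h/BTU
L = ΔR / (R/in) = 15.6/3.63 = 4.298 in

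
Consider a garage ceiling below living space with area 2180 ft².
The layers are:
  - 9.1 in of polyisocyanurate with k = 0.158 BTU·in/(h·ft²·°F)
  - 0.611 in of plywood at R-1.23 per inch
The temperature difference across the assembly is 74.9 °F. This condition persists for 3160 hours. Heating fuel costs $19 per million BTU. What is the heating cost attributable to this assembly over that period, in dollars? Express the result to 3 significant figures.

9.1/0.158 = 57.59
0.611 × 1.23 = 0.7515
R_total = 57.59 + 0.7515 = 58.35 ft²·°F·h/BTU
Q = 2180 × 74.9 / 58.35 = 2798 BTU/h
E = 2798 × 3160 = 8843000 BTU
Cost = 8843000/10⁶ × 19 = $168

168 dollars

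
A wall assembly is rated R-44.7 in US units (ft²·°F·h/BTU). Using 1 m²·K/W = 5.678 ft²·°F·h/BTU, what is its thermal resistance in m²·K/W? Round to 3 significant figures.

R_SI = 44.7/5.678 = 7.872

7.87 m²·K/W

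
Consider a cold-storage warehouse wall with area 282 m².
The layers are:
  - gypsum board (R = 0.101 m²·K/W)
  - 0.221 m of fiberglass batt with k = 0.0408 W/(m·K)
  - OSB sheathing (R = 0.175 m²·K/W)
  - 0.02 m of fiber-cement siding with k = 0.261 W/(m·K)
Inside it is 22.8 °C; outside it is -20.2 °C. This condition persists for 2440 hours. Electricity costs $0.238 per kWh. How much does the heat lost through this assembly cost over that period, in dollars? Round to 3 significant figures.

1220 dollars

0.221/0.0408 = 5.417
0.02/0.261 = 0.07663
R_total = 0.101 + 5.417 + 0.175 + 0.07663 = 5.769 m²·K/W
Q = 282 × (22.8 − (-20.2)) / 5.769 = 2102 W
E = 2102 W × 2440 h / 1000 = 5128 kWh
Cost = 5128 × 0.238 = $1221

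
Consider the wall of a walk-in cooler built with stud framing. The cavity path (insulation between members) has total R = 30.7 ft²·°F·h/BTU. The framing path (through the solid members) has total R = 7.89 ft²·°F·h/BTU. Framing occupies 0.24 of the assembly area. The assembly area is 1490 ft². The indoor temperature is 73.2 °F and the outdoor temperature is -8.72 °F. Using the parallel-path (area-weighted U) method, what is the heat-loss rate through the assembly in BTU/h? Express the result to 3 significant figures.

U_eff = 0.76/30.7 + 0.24/7.89 = 0.02476 + 0.03042 = 0.05517
R_eff = 1/U_eff = 18.12 ft²·°F·h/BTU
Q = 1490 × (73.2 − (-8.72)) / 18.12 = 6735 BTU/h

6730 BTU/h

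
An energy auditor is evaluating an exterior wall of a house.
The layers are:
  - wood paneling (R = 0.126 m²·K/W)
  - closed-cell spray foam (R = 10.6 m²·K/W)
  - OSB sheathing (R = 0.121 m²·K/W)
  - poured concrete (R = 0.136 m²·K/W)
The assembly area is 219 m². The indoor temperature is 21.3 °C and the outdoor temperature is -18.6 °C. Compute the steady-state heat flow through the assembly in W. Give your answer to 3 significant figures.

R_total = 0.126 + 10.6 + 0.121 + 0.136 = 10.98 m²·K/W
Q = A·ΔT/R = 219 × (21.3 − (-18.6)) / 10.98 = 795.6 W

796 W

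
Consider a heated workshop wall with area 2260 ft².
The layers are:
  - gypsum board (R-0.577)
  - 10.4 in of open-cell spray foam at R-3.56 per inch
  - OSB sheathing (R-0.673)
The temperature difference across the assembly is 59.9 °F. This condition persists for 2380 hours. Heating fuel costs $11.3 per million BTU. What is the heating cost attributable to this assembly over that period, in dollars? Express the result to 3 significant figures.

95.1 dollars

10.4 × 3.56 = 37.02
R_total = 0.577 + 37.02 + 0.673 = 38.27 ft²·°F·h/BTU
Q = 2260 × 59.9 / 38.27 = 3537 BTU/h
E = 3537 × 2380 = 8418000 BTU
Cost = 8418000/10⁶ × 11.3 = $95.12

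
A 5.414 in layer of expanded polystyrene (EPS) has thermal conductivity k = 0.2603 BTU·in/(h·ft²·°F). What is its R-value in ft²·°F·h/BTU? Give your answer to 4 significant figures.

20.80 ft²·°F·h/BTU

R = L/k = 5.414/0.2603 = 20.799 ft²·°F·h/BTU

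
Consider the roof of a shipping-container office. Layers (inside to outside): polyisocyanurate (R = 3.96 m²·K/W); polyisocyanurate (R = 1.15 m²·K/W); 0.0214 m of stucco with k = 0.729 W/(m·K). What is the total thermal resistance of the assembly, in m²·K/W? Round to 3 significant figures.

5.14 m²·K/W

0.0214/0.729 = 0.02936
R_total = 3.96 + 1.15 + 0.02936 = 5.139 m²·K/W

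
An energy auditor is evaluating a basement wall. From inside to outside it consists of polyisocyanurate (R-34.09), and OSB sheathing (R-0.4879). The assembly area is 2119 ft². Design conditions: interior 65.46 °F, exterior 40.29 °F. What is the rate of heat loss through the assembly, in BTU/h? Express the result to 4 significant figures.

R_total = 34.09 + 0.4879 = 34.578 ft²·°F·h/BTU
Q = A·ΔT/R = 2119 × (65.46 − 40.29) / 34.578 = 1542.5 BTU/h

1542 BTU/h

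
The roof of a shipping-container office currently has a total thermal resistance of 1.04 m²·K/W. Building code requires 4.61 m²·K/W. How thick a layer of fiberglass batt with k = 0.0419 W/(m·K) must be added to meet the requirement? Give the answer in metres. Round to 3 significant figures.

0.150 m

ΔR = 4.61 − 1.04 = 3.57 m²·K/W
L = ΔR × k = 3.57 × 0.0419 = 0.1496 m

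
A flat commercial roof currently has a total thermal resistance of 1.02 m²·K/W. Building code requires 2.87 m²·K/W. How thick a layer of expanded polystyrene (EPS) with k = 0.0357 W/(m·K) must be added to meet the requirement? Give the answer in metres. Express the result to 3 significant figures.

ΔR = 2.87 − 1.02 = 1.85 m²·K/W
L = ΔR × k = 1.85 × 0.0357 = 0.06605 m

0.0660 m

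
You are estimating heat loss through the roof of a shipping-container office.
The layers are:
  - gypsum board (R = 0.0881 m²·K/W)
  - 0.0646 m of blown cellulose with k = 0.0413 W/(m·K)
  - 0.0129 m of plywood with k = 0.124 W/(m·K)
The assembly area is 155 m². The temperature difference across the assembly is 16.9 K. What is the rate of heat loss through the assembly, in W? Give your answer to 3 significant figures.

0.0646/0.0413 = 1.564
0.0129/0.124 = 0.104
R_total = 0.0881 + 1.564 + 0.104 = 1.756 m²·K/W
Q = A·ΔT/R = 155 × 16.9 / 1.756 = 1491 W

1490 W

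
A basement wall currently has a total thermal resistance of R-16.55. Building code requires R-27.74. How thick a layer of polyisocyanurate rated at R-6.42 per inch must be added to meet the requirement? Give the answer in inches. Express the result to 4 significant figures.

ΔR = 27.74 − 16.55 = 11.19 ft²·°F·h/BTU
L = ΔR / (R/in) = 11.19/6.42 = 1.743 in

1.743 in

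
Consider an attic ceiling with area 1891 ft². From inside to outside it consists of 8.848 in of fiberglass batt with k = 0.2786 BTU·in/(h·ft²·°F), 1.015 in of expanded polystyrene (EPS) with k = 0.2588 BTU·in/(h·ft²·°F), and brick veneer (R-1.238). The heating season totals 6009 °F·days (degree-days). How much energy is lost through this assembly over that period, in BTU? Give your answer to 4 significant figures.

8.848/0.2786 = 31.759
1.015/0.2588 = 3.9219
R_total = 31.759 + 3.9219 + 1.238 = 36.919 ft²·°F·h/BTU
E = A × HDD × 24 / R = 1891 × 6009 × 24 / 36.919 = 7386800 BTU

7387000 BTU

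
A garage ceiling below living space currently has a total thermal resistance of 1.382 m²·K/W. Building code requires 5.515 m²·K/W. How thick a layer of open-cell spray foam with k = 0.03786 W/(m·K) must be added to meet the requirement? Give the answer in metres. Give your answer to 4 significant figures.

0.1565 m

ΔR = 5.515 − 1.382 = 4.133 m²·K/W
L = ΔR × k = 4.133 × 0.03786 = 0.15648 m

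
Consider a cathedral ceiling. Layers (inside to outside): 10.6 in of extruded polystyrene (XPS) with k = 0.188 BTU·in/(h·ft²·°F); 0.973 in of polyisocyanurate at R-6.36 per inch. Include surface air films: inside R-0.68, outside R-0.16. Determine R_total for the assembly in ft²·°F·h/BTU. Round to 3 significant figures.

63.4 ft²·°F·h/BTU

10.6/0.188 = 56.38
0.973 × 6.36 = 6.188
R_total = 0.68 + 56.38 + 6.188 + 0.16 = 63.41 ft²·°F·h/BTU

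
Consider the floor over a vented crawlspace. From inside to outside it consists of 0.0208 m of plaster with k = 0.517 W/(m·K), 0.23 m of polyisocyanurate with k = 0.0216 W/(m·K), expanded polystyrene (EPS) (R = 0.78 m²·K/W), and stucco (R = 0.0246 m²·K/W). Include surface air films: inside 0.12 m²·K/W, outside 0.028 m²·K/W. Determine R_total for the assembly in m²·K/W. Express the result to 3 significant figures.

0.0208/0.517 = 0.04023
0.23/0.0216 = 10.65
R_total = 0.12 + 0.04023 + 10.65 + 0.78 + 0.0246 + 0.028 = 11.64 m²·K/W

11.6 m²·K/W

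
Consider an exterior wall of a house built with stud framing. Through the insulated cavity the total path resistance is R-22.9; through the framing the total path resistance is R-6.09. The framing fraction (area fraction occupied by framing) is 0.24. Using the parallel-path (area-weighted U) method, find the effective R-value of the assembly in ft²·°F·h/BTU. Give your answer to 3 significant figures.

13.8 ft²·°F·h/BTU

U_eff = 0.76/22.9 + 0.24/6.09 = 0.03319 + 0.03941 = 0.0726
R_eff = 1/U_eff = 13.77 ft²·°F·h/BTU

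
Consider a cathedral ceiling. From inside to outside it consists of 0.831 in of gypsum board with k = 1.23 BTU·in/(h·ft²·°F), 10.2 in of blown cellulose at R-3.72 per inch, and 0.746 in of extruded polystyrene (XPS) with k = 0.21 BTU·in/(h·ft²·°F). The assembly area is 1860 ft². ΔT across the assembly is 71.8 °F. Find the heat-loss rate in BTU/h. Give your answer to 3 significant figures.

3170 BTU/h

0.831/1.23 = 0.6756
10.2 × 3.72 = 37.94
0.746/0.21 = 3.552
R_total = 0.6756 + 37.94 + 3.552 = 42.17 ft²·°F·h/BTU
Q = A·ΔT/R = 1860 × 71.8 / 42.17 = 3167 BTU/h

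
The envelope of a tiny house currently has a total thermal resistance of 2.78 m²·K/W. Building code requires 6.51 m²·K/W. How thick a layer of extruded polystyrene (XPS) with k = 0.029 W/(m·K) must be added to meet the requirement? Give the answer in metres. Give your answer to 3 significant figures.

0.108 m

ΔR = 6.51 − 2.78 = 3.73 m²·K/W
L = ΔR × k = 3.73 × 0.029 = 0.1082 m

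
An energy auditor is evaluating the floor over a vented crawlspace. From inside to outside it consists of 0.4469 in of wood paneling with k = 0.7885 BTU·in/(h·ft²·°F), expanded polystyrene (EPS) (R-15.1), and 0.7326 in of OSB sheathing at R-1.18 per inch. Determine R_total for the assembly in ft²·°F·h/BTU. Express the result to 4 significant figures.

0.4469/0.7885 = 0.56677
0.7326 × 1.18 = 0.86447
R_total = 0.56677 + 15.1 + 0.86447 = 16.531 ft²·°F·h/BTU

16.53 ft²·°F·h/BTU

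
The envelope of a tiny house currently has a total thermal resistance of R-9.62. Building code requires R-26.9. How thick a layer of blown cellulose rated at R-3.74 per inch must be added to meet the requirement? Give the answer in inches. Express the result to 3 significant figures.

4.62 in

ΔR = 26.9 − 9.62 = 17.28 ft²·°F·h/BTU
L = ΔR / (R/in) = 17.28/3.74 = 4.62 in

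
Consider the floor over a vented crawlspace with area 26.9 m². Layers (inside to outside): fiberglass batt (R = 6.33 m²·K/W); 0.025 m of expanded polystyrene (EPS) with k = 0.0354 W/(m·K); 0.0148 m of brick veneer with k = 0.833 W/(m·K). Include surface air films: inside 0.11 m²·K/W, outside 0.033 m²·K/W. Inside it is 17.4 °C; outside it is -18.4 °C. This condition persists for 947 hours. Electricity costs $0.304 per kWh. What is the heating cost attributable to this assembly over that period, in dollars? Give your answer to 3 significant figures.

38.5 dollars

0.025/0.0354 = 0.7062
0.0148/0.833 = 0.01777
R_total = 0.11 + 6.33 + 0.7062 + 0.01777 + 0.033 = 7.197 m²·K/W
Q = 26.9 × (17.4 − (-18.4)) / 7.197 = 133.8 W
E = 133.8 W × 947 h / 1000 = 126.7 kWh
Cost = 126.7 × 0.304 = $38.52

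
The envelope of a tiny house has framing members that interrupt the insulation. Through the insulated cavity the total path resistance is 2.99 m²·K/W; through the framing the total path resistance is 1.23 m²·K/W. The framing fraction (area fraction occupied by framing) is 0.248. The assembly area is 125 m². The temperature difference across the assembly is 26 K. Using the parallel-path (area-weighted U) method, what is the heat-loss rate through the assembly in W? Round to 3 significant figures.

U_eff = 0.752/2.99 + 0.248/1.23 = 0.2515 + 0.2016 = 0.4531
R_eff = 1/U_eff = 2.207 m²·K/W
Q = 125 × 26 / 2.207 = 1473 W

1470 W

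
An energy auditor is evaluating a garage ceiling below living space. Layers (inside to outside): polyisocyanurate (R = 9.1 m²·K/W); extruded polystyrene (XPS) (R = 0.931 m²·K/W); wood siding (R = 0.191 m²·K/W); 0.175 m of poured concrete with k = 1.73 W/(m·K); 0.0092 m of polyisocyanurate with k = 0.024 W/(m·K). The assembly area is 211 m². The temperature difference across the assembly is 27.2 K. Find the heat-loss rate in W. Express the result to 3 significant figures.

536 W

0.175/1.73 = 0.1012
0.0092/0.024 = 0.3833
R_total = 9.1 + 0.931 + 0.191 + 0.1012 + 0.3833 = 10.71 m²·K/W
Q = A·ΔT/R = 211 × 27.2 / 10.71 = 536 W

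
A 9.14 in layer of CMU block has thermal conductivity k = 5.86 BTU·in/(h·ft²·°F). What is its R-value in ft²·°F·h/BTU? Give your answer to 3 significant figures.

1.56 ft²·°F·h/BTU

R = L/k = 9.14/5.86 = 1.56 ft²·°F·h/BTU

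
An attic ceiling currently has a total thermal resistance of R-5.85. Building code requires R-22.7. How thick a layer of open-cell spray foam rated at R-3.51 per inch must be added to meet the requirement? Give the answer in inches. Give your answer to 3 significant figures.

ΔR = 22.7 − 5.85 = 16.85 ft²·°F·h/BTU
L = ΔR / (R/in) = 16.85/3.51 = 4.801 in

4.80 in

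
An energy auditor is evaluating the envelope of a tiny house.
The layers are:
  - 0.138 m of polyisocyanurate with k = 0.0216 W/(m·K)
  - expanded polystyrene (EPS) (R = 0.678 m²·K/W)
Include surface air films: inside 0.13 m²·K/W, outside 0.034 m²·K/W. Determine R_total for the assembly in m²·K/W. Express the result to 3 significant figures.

0.138/0.0216 = 6.389
R_total = 0.13 + 6.389 + 0.678 + 0.034 = 7.231 m²·K/W

7.23 m²·K/W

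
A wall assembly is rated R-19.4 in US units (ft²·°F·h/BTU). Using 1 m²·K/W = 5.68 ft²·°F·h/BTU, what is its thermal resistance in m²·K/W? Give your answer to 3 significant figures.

3.42 m²·K/W

R_SI = 19.4/5.68 = 3.415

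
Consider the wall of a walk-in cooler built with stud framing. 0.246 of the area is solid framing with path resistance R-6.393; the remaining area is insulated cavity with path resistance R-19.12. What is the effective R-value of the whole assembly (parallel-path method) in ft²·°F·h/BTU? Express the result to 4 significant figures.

U_eff = 0.754/19.12 + 0.246/6.393 = 0.039435 + 0.03848 = 0.077915
R_eff = 1/U_eff = 12.835 ft²·°F·h/BTU

12.83 ft²·°F·h/BTU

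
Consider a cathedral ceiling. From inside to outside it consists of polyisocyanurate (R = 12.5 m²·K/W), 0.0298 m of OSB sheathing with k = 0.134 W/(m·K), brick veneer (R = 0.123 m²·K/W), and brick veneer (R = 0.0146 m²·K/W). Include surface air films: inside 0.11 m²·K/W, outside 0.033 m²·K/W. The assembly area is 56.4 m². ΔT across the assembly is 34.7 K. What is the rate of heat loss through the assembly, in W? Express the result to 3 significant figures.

0.0298/0.134 = 0.2224
R_total = 0.11 + 12.5 + 0.2224 + 0.123 + 0.0146 + 0.033 = 13 m²·K/W
Q = A·ΔT/R = 56.4 × 34.7 / 13 = 150.5 W

151 W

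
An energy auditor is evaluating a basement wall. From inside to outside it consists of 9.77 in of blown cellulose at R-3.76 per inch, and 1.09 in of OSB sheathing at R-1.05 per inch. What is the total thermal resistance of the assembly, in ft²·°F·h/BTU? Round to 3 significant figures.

9.77 × 3.76 = 36.74
1.09 × 1.05 = 1.145
R_total = 36.74 + 1.145 = 37.88 ft²·°F·h/BTU

37.9 ft²·°F·h/BTU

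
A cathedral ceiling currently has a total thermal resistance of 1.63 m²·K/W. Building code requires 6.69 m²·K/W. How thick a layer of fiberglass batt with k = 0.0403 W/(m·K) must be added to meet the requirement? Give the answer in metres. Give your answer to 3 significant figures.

0.204 m

ΔR = 6.69 − 1.63 = 5.06 m²·K/W
L = ΔR × k = 5.06 × 0.0403 = 0.2039 m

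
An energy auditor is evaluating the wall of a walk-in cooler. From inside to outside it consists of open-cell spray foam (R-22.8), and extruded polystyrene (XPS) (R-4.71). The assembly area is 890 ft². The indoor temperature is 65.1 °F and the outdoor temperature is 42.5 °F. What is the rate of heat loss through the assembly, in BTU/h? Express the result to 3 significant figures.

731 BTU/h

R_total = 22.8 + 4.71 = 27.51 ft²·°F·h/BTU
Q = A·ΔT/R = 890 × (65.1 − 42.5) / 27.51 = 731.2 BTU/h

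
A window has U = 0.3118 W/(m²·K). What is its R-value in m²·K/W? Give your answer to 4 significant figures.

R = 1/U = 1/0.3118 = 3.2072

3.207 m²·K/W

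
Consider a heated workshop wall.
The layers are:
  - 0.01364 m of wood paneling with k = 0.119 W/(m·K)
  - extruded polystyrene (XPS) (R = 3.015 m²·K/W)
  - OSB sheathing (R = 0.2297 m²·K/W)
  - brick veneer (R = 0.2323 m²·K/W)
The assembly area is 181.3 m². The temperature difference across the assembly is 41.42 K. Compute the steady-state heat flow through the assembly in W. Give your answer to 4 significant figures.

0.01364/0.119 = 0.11462
R_total = 0.11462 + 3.015 + 0.2297 + 0.2323 = 3.5916 m²·K/W
Q = A·ΔT/R = 181.3 × 41.42 / 3.5916 = 2090.8 W

2091 W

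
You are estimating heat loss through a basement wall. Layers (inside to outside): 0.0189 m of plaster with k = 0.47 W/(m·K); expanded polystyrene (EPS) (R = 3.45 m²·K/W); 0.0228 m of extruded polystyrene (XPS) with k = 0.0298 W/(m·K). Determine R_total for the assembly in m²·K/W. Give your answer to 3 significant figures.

0.0189/0.47 = 0.04021
0.0228/0.0298 = 0.7651
R_total = 0.04021 + 3.45 + 0.7651 = 4.255 m²·K/W

4.26 m²·K/W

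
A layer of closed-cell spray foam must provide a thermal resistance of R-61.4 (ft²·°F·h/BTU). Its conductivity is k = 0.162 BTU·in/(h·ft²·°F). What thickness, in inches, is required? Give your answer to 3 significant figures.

9.95 in

L = R × k = 61.4 × 0.162 = 9.947 in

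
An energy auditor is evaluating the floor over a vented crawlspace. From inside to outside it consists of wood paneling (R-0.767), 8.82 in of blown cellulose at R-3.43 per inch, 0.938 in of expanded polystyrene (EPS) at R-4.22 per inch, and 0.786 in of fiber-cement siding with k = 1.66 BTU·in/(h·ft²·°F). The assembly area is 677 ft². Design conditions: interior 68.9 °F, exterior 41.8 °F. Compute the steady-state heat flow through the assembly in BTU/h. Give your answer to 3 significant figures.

8.82 × 3.43 = 30.25
0.938 × 4.22 = 3.958
0.786/1.66 = 0.4735
R_total = 0.767 + 30.25 + 3.958 + 0.4735 = 35.45 ft²·°F·h/BTU
Q = A·ΔT/R = 677 × (68.9 − 41.8) / 35.45 = 517.5 BTU/h

518 BTU/h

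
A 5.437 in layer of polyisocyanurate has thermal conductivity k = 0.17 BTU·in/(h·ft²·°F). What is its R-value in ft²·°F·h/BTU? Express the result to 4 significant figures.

R = L/k = 5.437/0.17 = 31.982 ft²·°F·h/BTU

31.98 ft²·°F·h/BTU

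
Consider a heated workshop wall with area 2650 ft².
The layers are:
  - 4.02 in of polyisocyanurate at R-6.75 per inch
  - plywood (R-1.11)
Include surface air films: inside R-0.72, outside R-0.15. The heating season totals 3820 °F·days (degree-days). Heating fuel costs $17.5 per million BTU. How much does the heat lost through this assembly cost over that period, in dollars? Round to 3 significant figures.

146 dollars

4.02 × 6.75 = 27.13
R_total = 0.72 + 27.13 + 1.11 + 0.15 = 29.11 ft²·°F·h/BTU
E = A × HDD × 24 / R = 2650 × 3820 × 24 / 29.11 = 8345000 BTU
Cost = 8345000/10⁶ × 17.5 = $146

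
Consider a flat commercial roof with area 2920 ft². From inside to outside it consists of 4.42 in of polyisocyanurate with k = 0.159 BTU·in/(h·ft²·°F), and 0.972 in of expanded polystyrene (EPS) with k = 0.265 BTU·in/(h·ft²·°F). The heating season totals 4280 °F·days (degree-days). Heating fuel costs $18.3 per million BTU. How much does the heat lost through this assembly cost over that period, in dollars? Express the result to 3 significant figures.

174 dollars

4.42/0.159 = 27.8
0.972/0.265 = 3.668
R_total = 27.8 + 3.668 = 31.47 ft²·°F·h/BTU
E = A × HDD × 24 / R = 2920 × 4280 × 24 / 31.47 = 9532000 BTU
Cost = 9532000/10⁶ × 18.3 = $174.4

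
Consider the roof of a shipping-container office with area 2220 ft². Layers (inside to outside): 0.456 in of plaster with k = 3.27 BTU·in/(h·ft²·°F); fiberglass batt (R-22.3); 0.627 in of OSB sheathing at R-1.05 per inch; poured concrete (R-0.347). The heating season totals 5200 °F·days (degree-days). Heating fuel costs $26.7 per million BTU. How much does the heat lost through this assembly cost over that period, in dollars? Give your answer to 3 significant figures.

316 dollars

0.456/3.27 = 0.1394
0.627 × 1.05 = 0.6583
R_total = 0.1394 + 22.3 + 0.6583 + 0.347 = 23.44 ft²·°F·h/BTU
E = A × HDD × 24 / R = 2220 × 5200 × 24 / 23.44 = 11820000 BTU
Cost = 11820000/10⁶ × 26.7 = $315.5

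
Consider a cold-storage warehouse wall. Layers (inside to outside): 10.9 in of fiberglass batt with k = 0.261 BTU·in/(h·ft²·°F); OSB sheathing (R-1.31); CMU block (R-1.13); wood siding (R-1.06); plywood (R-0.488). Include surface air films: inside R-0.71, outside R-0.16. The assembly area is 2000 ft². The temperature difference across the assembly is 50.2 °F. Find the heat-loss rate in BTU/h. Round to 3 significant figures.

10.9/0.261 = 41.76
R_total = 0.71 + 41.76 + 1.31 + 1.13 + 1.06 + 0.488 + 0.16 = 46.62 ft²·°F·h/BTU
Q = A·ΔT/R = 2000 × 50.2 / 46.62 = 2154 BTU/h

2150 BTU/h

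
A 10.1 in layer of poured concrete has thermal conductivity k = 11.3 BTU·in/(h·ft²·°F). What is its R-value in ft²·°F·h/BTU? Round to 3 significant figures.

0.894 ft²·°F·h/BTU

R = L/k = 10.1/11.3 = 0.8938 ft²·°F·h/BTU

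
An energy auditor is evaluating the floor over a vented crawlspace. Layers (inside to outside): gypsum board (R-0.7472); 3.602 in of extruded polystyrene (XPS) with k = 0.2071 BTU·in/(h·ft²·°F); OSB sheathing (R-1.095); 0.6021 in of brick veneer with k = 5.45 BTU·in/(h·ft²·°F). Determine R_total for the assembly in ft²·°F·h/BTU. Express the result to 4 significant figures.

19.35 ft²·°F·h/BTU

3.602/0.2071 = 17.393
0.6021/5.45 = 0.11048
R_total = 0.7472 + 17.393 + 1.095 + 0.11048 = 19.345 ft²·°F·h/BTU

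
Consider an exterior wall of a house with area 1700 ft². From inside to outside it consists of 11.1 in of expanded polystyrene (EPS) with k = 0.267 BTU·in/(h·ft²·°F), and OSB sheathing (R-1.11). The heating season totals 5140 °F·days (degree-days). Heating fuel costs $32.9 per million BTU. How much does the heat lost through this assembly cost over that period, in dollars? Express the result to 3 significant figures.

162 dollars

11.1/0.267 = 41.57
R_total = 41.57 + 1.11 = 42.68 ft²·°F·h/BTU
E = A × HDD × 24 / R = 1700 × 5140 × 24 / 42.68 = 4913000 BTU
Cost = 4913000/10⁶ × 32.9 = $161.6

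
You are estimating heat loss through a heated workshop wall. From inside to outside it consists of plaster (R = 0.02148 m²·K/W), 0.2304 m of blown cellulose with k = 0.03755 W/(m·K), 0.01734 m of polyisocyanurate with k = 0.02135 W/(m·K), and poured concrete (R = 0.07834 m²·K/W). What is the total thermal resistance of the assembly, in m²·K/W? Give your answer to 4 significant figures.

7.048 m²·K/W

0.2304/0.03755 = 6.1358
0.01734/0.02135 = 0.81218
R_total = 0.02148 + 6.1358 + 0.81218 + 0.07834 = 7.0478 m²·K/W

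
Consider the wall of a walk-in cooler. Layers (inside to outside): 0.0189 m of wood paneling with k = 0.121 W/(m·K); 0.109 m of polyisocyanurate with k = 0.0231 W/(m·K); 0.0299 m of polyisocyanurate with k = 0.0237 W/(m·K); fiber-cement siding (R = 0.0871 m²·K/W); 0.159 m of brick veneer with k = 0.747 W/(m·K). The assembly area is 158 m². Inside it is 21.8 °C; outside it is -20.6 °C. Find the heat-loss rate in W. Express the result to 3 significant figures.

0.0189/0.121 = 0.1562
0.109/0.0231 = 4.719
0.0299/0.0237 = 1.262
0.159/0.747 = 0.2129
R_total = 0.1562 + 4.719 + 1.262 + 0.0871 + 0.2129 = 6.436 m²·K/W
Q = A·ΔT/R = 158 × (21.8 − (-20.6)) / 6.436 = 1041 W

1040 W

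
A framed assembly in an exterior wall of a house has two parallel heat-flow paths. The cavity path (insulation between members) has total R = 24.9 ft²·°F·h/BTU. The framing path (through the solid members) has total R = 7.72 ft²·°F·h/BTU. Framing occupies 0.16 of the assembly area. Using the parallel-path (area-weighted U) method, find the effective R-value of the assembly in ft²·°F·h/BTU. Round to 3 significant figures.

18.4 ft²·°F·h/BTU

U_eff = 0.84/24.9 + 0.16/7.72 = 0.03373 + 0.02073 = 0.05446
R_eff = 1/U_eff = 18.36 ft²·°F·h/BTU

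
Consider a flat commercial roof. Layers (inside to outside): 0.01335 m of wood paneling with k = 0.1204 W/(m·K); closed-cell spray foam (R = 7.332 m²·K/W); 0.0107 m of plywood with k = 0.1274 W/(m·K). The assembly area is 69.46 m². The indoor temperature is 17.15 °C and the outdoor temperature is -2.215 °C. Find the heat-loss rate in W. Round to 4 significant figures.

0.01335/0.1204 = 0.11088
0.0107/0.1274 = 0.083987
R_total = 0.11088 + 7.332 + 0.083987 = 7.5269 m²·K/W
Q = A·ΔT/R = 69.46 × (17.15 − (-2.215)) / 7.5269 = 178.71 W

178.7 W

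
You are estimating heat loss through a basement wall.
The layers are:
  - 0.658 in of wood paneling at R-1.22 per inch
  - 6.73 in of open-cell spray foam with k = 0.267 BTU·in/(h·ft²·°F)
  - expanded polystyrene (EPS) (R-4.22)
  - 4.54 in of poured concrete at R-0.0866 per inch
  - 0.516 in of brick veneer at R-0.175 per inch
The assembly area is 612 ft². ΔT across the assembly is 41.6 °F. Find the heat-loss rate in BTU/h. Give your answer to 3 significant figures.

0.658 × 1.22 = 0.8028
6.73/0.267 = 25.21
4.54 × 0.0866 = 0.3932
0.516 × 0.175 = 0.0903
R_total = 0.8028 + 25.21 + 4.22 + 0.3932 + 0.0903 = 30.71 ft²·°F·h/BTU
Q = A·ΔT/R = 612 × 41.6 / 30.71 = 829 BTU/h

829 BTU/h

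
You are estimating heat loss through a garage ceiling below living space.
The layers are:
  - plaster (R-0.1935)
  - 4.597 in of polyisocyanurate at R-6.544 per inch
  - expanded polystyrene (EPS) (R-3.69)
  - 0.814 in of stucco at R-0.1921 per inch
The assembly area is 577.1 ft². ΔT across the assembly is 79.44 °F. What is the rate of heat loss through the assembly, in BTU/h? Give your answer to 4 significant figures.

4.597 × 6.544 = 30.083
0.814 × 0.1921 = 0.15637
R_total = 0.1935 + 30.083 + 3.69 + 0.15637 = 34.123 ft²·°F·h/BTU
Q = A·ΔT/R = 577.1 × 79.44 / 34.123 = 1343.5 BTU/h

1344 BTU/h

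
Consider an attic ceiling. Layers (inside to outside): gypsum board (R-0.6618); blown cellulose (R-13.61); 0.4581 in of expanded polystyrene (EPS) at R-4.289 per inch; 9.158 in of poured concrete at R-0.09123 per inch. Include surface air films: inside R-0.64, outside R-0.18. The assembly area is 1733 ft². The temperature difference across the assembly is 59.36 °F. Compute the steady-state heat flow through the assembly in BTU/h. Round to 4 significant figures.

0.4581 × 4.289 = 1.9648
9.158 × 0.09123 = 0.83548
R_total = 0.64 + 0.6618 + 13.61 + 1.9648 + 0.83548 + 0.18 = 17.892 ft²·°F·h/BTU
Q = A·ΔT/R = 1733 × 59.36 / 17.892 = 5749.5 BTU/h

5750 BTU/h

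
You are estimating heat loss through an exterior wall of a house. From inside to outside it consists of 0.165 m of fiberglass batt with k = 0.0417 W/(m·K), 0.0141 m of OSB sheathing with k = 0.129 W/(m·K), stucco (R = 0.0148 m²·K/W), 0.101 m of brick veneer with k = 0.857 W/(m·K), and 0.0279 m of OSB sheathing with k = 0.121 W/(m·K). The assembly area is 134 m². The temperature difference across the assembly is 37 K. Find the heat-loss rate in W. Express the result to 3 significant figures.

0.165/0.0417 = 3.957
0.0141/0.129 = 0.1093
0.101/0.857 = 0.1179
0.0279/0.121 = 0.2306
R_total = 3.957 + 0.1093 + 0.0148 + 0.1179 + 0.2306 = 4.429 m²·K/W
Q = A·ΔT/R = 134 × 37 / 4.429 = 1119 W

1120 W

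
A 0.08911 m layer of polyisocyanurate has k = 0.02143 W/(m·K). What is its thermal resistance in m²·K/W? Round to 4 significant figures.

4.158 m²·K/W

R = L/k = 0.08911/0.02143 = 4.1582 m²·K/W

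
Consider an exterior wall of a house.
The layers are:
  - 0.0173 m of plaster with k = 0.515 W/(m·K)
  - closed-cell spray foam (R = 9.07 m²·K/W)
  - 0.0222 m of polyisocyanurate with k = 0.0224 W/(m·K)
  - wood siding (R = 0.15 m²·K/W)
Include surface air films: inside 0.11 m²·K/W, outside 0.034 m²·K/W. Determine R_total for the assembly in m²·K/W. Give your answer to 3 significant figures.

0.0173/0.515 = 0.03359
0.0222/0.0224 = 0.9911
R_total = 0.11 + 0.03359 + 9.07 + 0.9911 + 0.15 + 0.034 = 10.39 m²·K/W

10.4 m²·K/W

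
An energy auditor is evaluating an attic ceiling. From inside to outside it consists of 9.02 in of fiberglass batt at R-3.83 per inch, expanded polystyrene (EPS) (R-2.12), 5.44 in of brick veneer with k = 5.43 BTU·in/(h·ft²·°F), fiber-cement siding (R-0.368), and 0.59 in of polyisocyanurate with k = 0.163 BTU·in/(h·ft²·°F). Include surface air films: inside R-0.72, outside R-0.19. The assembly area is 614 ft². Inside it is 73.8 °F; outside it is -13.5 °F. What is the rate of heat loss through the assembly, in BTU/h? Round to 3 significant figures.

1260 BTU/h

9.02 × 3.83 = 34.55
5.44/5.43 = 1.002
0.59/0.163 = 3.62
R_total = 0.72 + 34.55 + 2.12 + 1.002 + 0.368 + 3.62 + 0.19 = 42.57 ft²·°F·h/BTU
Q = A·ΔT/R = 614 × (73.8 − (-13.5)) / 42.57 = 1259 BTU/h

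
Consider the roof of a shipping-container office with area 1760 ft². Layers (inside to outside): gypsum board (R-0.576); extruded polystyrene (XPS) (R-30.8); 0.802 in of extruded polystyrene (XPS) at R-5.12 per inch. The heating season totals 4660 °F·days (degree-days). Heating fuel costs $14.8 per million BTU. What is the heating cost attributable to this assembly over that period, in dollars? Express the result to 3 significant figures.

82.1 dollars

0.802 × 5.12 = 4.106
R_total = 0.576 + 30.8 + 4.106 = 35.48 ft²·°F·h/BTU
E = A × HDD × 24 / R = 1760 × 4660 × 24 / 35.48 = 5548000 BTU
Cost = 5548000/10⁶ × 14.8 = $82.1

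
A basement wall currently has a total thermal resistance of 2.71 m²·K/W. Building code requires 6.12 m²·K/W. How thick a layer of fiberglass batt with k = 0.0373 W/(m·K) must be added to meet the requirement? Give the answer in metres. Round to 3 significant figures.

0.127 m

ΔR = 6.12 − 2.71 = 3.41 m²·K/W
L = ΔR × k = 3.41 × 0.0373 = 0.1272 m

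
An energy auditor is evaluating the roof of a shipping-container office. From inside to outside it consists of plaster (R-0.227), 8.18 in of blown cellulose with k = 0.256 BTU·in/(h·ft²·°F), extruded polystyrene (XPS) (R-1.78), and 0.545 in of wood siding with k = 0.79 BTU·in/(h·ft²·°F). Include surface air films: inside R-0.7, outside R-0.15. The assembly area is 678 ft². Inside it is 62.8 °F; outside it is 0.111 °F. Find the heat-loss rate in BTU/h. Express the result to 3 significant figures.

8.18/0.256 = 31.95
0.545/0.79 = 0.6899
R_total = 0.7 + 0.227 + 31.95 + 1.78 + 0.6899 + 0.15 = 35.5 ft²·°F·h/BTU
Q = A·ΔT/R = 678 × (62.8 − 0.111) / 35.5 = 1197 BTU/h

1200 BTU/h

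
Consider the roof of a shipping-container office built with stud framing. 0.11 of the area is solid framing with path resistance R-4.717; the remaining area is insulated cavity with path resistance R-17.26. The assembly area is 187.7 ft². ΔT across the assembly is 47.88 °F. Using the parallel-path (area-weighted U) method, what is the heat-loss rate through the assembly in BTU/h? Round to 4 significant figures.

673.0 BTU/h

U_eff = 0.89/17.26 + 0.11/4.717 = 0.051564 + 0.02332 = 0.074884
R_eff = 1/U_eff = 13.354 ft²·°F·h/BTU
Q = 187.7 × 47.88 / 13.354 = 672.99 BTU/h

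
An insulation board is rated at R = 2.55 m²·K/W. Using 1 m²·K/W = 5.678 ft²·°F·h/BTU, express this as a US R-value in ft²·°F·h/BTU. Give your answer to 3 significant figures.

R_US = 2.55 × 5.678 = 14.48

14.5 ft²·°F·h/BTU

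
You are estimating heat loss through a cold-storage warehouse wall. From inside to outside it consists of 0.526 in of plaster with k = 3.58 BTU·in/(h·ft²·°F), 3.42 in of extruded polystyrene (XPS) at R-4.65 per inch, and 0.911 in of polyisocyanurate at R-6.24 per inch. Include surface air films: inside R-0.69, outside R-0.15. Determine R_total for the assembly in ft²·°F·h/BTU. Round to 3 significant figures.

22.6 ft²·°F·h/BTU

0.526/3.58 = 0.1469
3.42 × 4.65 = 15.9
0.911 × 6.24 = 5.685
R_total = 0.69 + 0.1469 + 15.9 + 5.685 + 0.15 = 22.57 ft²·°F·h/BTU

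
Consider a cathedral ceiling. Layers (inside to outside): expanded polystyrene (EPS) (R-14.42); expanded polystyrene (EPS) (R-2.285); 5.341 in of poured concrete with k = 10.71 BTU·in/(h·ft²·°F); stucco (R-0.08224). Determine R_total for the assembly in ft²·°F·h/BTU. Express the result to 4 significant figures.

5.341/10.71 = 0.49869
R_total = 14.42 + 2.285 + 0.49869 + 0.08224 = 17.286 ft²·°F·h/BTU

17.29 ft²·°F·h/BTU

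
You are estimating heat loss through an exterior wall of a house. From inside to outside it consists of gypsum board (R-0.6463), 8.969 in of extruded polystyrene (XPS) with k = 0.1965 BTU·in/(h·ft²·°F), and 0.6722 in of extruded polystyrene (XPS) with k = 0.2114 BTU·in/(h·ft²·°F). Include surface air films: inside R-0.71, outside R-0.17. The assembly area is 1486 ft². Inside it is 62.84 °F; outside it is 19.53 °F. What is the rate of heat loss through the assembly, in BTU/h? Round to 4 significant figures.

8.969/0.1965 = 45.644
0.6722/0.2114 = 3.1798
R_total = 0.71 + 0.6463 + 45.644 + 3.1798 + 0.17 = 50.35 ft²·°F·h/BTU
Q = A·ΔT/R = 1486 × (62.84 − 19.53) / 50.35 = 1278.2 BTU/h

1278 BTU/h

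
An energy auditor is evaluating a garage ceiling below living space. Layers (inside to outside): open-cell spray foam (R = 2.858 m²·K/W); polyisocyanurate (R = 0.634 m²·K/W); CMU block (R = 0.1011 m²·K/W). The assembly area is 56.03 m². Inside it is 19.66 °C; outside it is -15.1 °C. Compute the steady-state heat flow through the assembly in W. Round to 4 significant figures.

542.0 W

R_total = 2.858 + 0.634 + 0.1011 = 3.5931 m²·K/W
Q = A·ΔT/R = 56.03 × (19.66 − (-15.1)) / 3.5931 = 542.04 W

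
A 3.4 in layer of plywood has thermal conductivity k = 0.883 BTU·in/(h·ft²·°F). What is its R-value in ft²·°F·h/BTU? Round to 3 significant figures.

R = L/k = 3.4/0.883 = 3.851 ft²·°F·h/BTU

3.85 ft²·°F·h/BTU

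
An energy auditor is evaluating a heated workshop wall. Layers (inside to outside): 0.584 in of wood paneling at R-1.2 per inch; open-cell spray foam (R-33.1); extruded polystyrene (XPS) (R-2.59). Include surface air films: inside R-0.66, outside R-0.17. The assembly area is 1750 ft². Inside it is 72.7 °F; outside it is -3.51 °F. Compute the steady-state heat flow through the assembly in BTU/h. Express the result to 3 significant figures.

0.584 × 1.2 = 0.7008
R_total = 0.66 + 0.7008 + 33.1 + 2.59 + 0.17 = 37.22 ft²·°F·h/BTU
Q = A·ΔT/R = 1750 × (72.7 − (-3.51)) / 37.22 = 3583 BTU/h

3580 BTU/h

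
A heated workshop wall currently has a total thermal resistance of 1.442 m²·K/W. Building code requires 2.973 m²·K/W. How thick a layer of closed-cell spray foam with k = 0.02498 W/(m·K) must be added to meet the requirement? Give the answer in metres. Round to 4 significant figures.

0.03824 m

ΔR = 2.973 − 1.442 = 1.531 m²·K/W
L = ΔR × k = 1.531 × 0.02498 = 0.038244 m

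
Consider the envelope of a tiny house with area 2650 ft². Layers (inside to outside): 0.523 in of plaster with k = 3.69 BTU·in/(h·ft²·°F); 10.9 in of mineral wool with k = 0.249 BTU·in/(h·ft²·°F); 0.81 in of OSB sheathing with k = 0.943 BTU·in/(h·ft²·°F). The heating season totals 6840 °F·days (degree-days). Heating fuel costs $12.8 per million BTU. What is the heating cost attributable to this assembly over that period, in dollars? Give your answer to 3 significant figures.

0.523/3.69 = 0.1417
10.9/0.249 = 43.78
0.81/0.943 = 0.859
R_total = 0.1417 + 43.78 + 0.859 = 44.78 ft²·°F·h/BTU
E = A × HDD × 24 / R = 2650 × 6840 × 24 / 44.78 = 9716000 BTU
Cost = 9716000/10⁶ × 12.8 = $124.4

124 dollars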